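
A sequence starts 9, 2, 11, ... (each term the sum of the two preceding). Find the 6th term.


Computing iteratively: 9, 2, 11, 13, 24, 37
a_6 = 37

a_6 = 37


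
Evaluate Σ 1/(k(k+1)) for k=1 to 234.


1/(k(k+1)) = 1/k - 1/(k+1) (partial fractions)
Telescoping: Σ = 1 - 1/235 = 234/235

Sum = 234/235


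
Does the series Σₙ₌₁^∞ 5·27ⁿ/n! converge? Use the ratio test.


aₙ = 5·27^n/n!
a_{n+1}/aₙ = 27^(n+1)/(n+1)! × n!/27^n  (constant 5 cancels)
= 27/(n+1)
L = lim(n→∞) 27/(n+1) = 0
L < 1 → series CONVERGES

Converges (ratio test: L = 0 < 1)


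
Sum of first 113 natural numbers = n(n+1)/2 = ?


n(n+1)/2 = 113×114/2 = 12882/2 = 6441

Σk = 6441


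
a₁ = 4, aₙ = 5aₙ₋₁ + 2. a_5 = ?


Computing step by step:
a_1 = 4
a_2 = 22
a_3 = 112
a_4 = 562
a_5 = 2812


a_5 = 2812


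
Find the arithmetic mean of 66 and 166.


AM = (66 + 166)/2 = 232/2 = 116

AM = 116


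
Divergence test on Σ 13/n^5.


lim(n→∞) 13/n^5 = 0
lim aₙ = 0 → nth-term test is INCONCLUSIVE
(Need other tests; this is actually a convergent p-series with p=5 > 1)

Inconclusive (lim aₙ = 0; need another test)


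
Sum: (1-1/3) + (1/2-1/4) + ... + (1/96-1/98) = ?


Telescoping with gap 2: two head and two tail terms survive.
= (1 + 1/2) - (1/97 + 1/98)
= 3/2 - 1/97 - 1/98 = 7032/4753

Sum = 7032/4753


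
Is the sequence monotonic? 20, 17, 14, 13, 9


Differences: -3, -3, -1, -4
All differences < 0 → strictly DECREASING

Monotonically decreasing


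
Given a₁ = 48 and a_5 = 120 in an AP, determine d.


d = (aₙ - a₁)/(n-1)
= (120 - 48)/(5-1)
= 72/4 = 18

d = 18


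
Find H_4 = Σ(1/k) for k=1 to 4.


H_4 = 1/1 + 1/2 + 1/3 + 1/4
= 25/12
≈ 2.0833

H_4 = 25/12 ≈ 2.0833


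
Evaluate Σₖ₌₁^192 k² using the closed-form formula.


n = 192
n(n+1)(2n+1)/6 = 192×193×385/6
= 14266560/6 = 2377760

Σk² = 2377760


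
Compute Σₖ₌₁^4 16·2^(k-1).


Sₙ = 16×(2^4 - 1)/(2 - 1)
= 16×(16 - 1)/1
= 16×15/1
= 240

S_4 = 240


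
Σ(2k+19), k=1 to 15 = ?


Σ(2k+19) = 2·Σk + 19·n
= 2·120 + 19·15
= 240 + 285 = 525

Σ = 525


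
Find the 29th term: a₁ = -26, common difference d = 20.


aₙ = a₁ + (n-1)d
= -26 + (29-1)×20
= -26 + 560
= 534

a_29 = 534


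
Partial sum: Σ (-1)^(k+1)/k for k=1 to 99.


S = 1 - 1/2 + 1/3 - 1/4 + 1/5 - 1/6 + 1/7 - 1/8 ± ...
= 0.6982
(Full series converges to +ln(2) ≈ +0.6931)

S_99 = 0.6982


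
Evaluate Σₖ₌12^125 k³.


Σₖ₌12^125 k³ = [125·126/2]² − [11·12/2]²
= 62015625 − 4356 = 62011269

Σk³ = 62011269


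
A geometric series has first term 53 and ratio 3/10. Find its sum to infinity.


S∞ = a₁/(1-r) = 53/(1 - 3/10)
= 53/(7/10)
= 530/7

S∞ = 530/7


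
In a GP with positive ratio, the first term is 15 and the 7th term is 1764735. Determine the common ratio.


r^(n-1) = aₙ/a₁
r^6 = 1764735/15 = 117649
r = 117649^(1/6)
= ±7; taking r > 0 gives r = 7

r = 7


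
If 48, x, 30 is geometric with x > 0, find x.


GM = √(48×30) = √1440 = 37.9473

GM = 37.9473


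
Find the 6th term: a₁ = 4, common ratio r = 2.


aₙ = a₁·r^(n-1)
= 4×2^5
= 4×32
= 128

a_6 = 128


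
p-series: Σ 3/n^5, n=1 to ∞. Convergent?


p-series test: Σ c/n^p converges if p > 1, diverges if p ≤ 1 (constant c > 0 doesn't affect convergence).
p = 5
5 > 1 → CONVERGES

Converges (p = 5 > 1)


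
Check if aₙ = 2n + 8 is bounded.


aₙ = 2n + 8 → as n→∞, aₙ→∞
No finite upper bound exists
The sequence is UNBOUNDED

Unbounded (aₙ → ∞ as n → ∞)


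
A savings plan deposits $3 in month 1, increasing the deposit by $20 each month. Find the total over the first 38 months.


aₙ = 3 + (38-1)×20 = 743
Sₙ = n(a₁+aₙ)/2 = 38×(3+743)/2
= 38×746/2 = 14174

S_38 = 14174


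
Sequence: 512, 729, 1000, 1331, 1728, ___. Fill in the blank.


Pattern: perfect cubes: n³
Terms: 512, 729, 1000, 1331, 1728
Next term = 2197

Next term = 2197


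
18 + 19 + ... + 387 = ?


Σₖ₌18^387 k = Σₖ₌₁^387 k − Σₖ₌₁^17 k
= 387·388/2 − 17·18/2
= 75078 − 153 = 74925

Σk = 74925


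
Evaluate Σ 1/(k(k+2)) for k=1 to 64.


1/(k(k+2)) = (1/2)·(1/k - 1/(k+2)) (partial fractions)
Telescoping: Σ = (1/2)·(1 + 1/2 - 1/65 - 1/66) = 1576/2145

Sum = 1576/2145


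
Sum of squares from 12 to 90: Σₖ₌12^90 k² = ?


Σₖ₌12^90 k² = Σₖ₌₁^90 k² − Σₖ₌₁^11 k²
= 90·91·181/6 − 11·12·23/6
= 247065 − 506 = 246559

Σk² = 246559


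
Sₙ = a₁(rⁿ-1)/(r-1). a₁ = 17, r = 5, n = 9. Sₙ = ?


Sₙ = 17×(5^9 - 1)/(5 - 1)
= 17×(1953125 - 1)/4
= 17×1953124/4
= 8300777

S_9 = 8300777


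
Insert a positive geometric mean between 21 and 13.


GM = √(21×13) = √273 = 16.5227

GM = 16.5227


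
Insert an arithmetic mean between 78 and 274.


AM = (78 + 274)/2 = 352/2 = 176

AM = 176


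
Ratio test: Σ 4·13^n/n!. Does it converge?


aₙ = 4·13^n/n!
a_{n+1}/aₙ = 13^(n+1)/(n+1)! × n!/13^n  (constant 4 cancels)
= 13/(n+1)
L = lim(n→∞) 13/(n+1) = 0
L < 1 → series CONVERGES

Converges (ratio test: L = 0 < 1)


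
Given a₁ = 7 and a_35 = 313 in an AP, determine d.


d = (aₙ - a₁)/(n-1)
= (313 - 7)/(35-1)
= 306/34 = 9

d = 9


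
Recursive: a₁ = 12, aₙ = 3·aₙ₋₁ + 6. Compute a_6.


Computing step by step:
a_1 = 12
a_2 = 42
a_3 = 132
a_4 = 402
a_5 = 1212
a_6 = 3642


a_6 = 3642


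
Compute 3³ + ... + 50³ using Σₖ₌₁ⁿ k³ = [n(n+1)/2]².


Σₖ₌3^50 k³ = [50·51/2]² − [2·3/2]²
= 1625625 − 9 = 1625616

Σk³ = 1625616


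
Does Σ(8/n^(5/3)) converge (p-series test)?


p-series test: Σ c/n^p converges if p > 1, diverges if p ≤ 1 (constant c > 0 doesn't affect convergence).
p = 5/3
5/3 > 1 → CONVERGES

Converges (p = 5/3 > 1)


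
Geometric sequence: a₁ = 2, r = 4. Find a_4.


aₙ = a₁·r^(n-1)
= 2×4^3
= 2×64
= 128

a_4 = 128


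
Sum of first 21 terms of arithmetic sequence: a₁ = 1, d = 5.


aₙ = 1 + (21-1)×5 = 101
Sₙ = n(a₁+aₙ)/2 = 21×(1+101)/2
= 21×102/2 = 1071

S_21 = 1071


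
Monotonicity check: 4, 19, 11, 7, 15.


Differences: 15, -8, -4, 8
Difference at position 1 is +15 (> 0) but position 2 is -8 (< 0) — sequence both rises and falls
→ NOT monotonic

Not monotonic


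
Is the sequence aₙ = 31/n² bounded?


a₁ = 31, a₂ = 31/4, a₃ = 31/9, ...
0 < aₙ ≤ 31 for all n ≥ 1
The sequence IS bounded

Bounded (0 < aₙ ≤ 31)


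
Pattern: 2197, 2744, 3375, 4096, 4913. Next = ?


Pattern: perfect cubes: n³
Terms: 2197, 2744, 3375, 4096, 4913
Next term = 5832

Next term = 5832


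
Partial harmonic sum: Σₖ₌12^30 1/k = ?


Σₖ₌12^30 1/k = 1/12 + 1/13 + 1/14 + ... + 1/30
= 2271118025257/2329089562800
≈ 0.9751

Sum = 2271118025257/2329089562800 ≈ 0.9751


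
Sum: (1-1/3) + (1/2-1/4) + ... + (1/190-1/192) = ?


Telescoping with gap 2: two head and two tail terms survive.
= (1 + 1/2) - (1/191 + 1/192)
= 3/2 - 1/191 - 1/192 = 54625/36672

Sum = 54625/36672


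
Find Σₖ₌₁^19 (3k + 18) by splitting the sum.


Σ(3k+18) = 3·Σk + 18·n
= 3·190 + 18·19
= 570 + 342 = 912

Σ = 912


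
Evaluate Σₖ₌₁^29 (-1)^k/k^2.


S = -1 + 1/4 - 1/9 + 1/16 - 1/25 + 1/36 - 1/49 + 1/64 ± ...
= -0.823
(Full series converges to -π²/12 ≈ -0.8225)

S_29 = -0.823


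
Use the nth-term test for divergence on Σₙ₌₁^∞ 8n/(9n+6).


lim(n→∞) 8n/(9n+6) = 8/9 = 8/9  (divide numerator and denominator by n)
lim aₙ = 8/9 ≠ 0 → series DIVERGES

Diverges (lim aₙ = 8/9 ≠ 0)


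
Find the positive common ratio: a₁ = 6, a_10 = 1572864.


r^(n-1) = aₙ/a₁
r^9 = 1572864/6 = 262144
r = 262144^(1/9)
= 4

r = 4


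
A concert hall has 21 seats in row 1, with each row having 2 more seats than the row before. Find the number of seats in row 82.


aₙ = a₁ + (n-1)d
= 21 + (82-1)×2
= 21 + 162
= 183

a_82 = 183


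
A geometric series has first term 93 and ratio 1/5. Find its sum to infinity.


S∞ = a₁/(1-r) = 93/(1 - 1/5)
= 93/(4/5)
= 465/4

S∞ = 465/4


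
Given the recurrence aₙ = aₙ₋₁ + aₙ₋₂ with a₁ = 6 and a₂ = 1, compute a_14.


Computing iteratively: 6, 1, 7, 8, 15, 23, 38, 61, 99, 160, 259, 419, ...
a_14 = 1097

a_14 = 1097


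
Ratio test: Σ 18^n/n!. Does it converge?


aₙ = 18^n/n!
a_{n+1}/aₙ = 18^(n+1)/(n+1)! × n!/18^n
= 18/(n+1)
L = lim(n→∞) 18/(n+1) = 0
L < 1 → series CONVERGES

Converges (ratio test: L = 0 < 1)


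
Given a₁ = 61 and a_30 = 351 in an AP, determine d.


d = (aₙ - a₁)/(n-1)
= (351 - 61)/(30-1)
= 290/29 = 10

d = 10


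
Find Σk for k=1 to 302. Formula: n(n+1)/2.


n(n+1)/2 = 302×303/2 = 91506/2 = 45753

Σk = 45753


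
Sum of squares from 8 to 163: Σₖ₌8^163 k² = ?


Σₖ₌8^163 k² = Σₖ₌₁^163 k² − Σₖ₌₁^7 k²
= 163·164·327/6 − 7·8·15/6
= 1456894 − 140 = 1456754

Σk² = 1456754


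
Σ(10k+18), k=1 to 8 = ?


Σ(10k+18) = 10·Σk + 18·n
= 10·36 + 18·8
= 360 + 144 = 504

Σ = 504


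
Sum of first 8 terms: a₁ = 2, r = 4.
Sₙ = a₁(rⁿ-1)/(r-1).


Sₙ = 2×(4^8 - 1)/(4 - 1)
= 2×(65536 - 1)/3
= 2×65535/3
= 43690

S_8 = 43690


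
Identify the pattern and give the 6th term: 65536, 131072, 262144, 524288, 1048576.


Pattern: powers of 2: 2ⁿ
Terms: 65536, 131072, 262144, 524288, 1048576
Next term = 2097152

Next term = 2097152


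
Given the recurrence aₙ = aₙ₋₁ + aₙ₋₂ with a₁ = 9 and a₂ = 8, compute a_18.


Computing iteratively: 9, 8, 17, 25, 42, 67, 109, 176, 285, 461, 746, 1207, ...
a_18 = 21659

a_18 = 21659


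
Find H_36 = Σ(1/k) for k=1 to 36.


H_36 = 1/1 + 1/2 + 1/3 + ... + 1/36
= 54801925434709/13127595717600
≈ 4.1746

H_36 = 54801925434709/13127595717600 ≈ 4.1746


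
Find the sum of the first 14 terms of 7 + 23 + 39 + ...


aₙ = 7 + (14-1)×16 = 215
Sₙ = n(a₁+aₙ)/2 = 14×(7+215)/2
= 14×222/2 = 1554

S_14 = 1554


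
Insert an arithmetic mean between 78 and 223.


AM = (78 + 223)/2 = 301/2 = 150.5

AM = 150.5


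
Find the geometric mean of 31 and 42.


GM = √(31×42) = √1302 = 36.0832

GM = 36.0832


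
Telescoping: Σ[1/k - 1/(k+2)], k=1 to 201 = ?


Telescoping with gap 2: two head and two tail terms survive.
= (1 + 1/2) - (1/202 + 1/203)
= 3/2 - 1/202 - 1/203 = 30552/20503

Sum = 30552/20503


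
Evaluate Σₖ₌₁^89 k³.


n(n+1)/2 = 89×90/2 = 4005
Σk³ = 4005² = 16040025

Σk³ = 16040025


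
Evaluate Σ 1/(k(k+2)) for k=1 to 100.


1/(k(k+2)) = (1/2)·(1/k - 1/(k+2)) (partial fractions)
Telescoping: Σ = (1/2)·(1 + 1/2 - 1/101 - 1/102) = 7625/10302

Sum = 7625/10302


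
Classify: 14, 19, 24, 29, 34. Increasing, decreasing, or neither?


Differences: 5, 5, 5, 5
All differences > 0 → strictly INCREASING

Monotonically increasing


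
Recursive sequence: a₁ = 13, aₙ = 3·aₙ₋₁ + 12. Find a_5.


Computing step by step:
a_1 = 13
a_2 = 51
a_3 = 165
a_4 = 507
a_5 = 1533


a_5 = 1533


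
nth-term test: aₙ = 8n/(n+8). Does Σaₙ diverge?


lim(n→∞) 8n/(n+8) = 8/1 = 8  (divide numerator and denominator by n)
lim aₙ = 8 ≠ 0 → series DIVERGES

Diverges (lim aₙ = 8 ≠ 0)


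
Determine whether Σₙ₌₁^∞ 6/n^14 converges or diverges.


p-series test: Σ c/n^p converges if p > 1, diverges if p ≤ 1 (constant c > 0 doesn't affect convergence).
p = 14
14 > 1 → CONVERGES

Converges (p = 14 > 1)


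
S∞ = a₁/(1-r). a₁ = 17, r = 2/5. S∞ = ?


S∞ = a₁/(1-r) = 17/(1 - 2/5)
= 17/(3/5)
= 85/3

S∞ = 85/3


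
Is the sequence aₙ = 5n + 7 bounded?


aₙ = 5n + 7 → as n→∞, aₙ→∞
No finite upper bound exists
The sequence is UNBOUNDED

Unbounded (aₙ → ∞ as n → ∞)


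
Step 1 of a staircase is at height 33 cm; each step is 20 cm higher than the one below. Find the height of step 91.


aₙ = a₁ + (n-1)d
= 33 + (91-1)×20
= 33 + 1800
= 1833

a_91 = 1833


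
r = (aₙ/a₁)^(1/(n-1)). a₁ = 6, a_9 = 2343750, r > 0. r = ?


r^(n-1) = aₙ/a₁
r^8 = 2343750/6 = 390625
r = 390625^(1/8)
= ±5; taking r > 0 gives r = 5

r = 5


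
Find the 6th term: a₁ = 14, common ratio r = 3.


aₙ = a₁·r^(n-1)
= 14×3^5
= 14×243
= 3402

a_6 = 3402


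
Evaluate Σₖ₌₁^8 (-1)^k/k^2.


S = -1 + 1/4 - 1/9 + 1/16 - 1/25 + 1/36 - 1/49 + 1/64
= -0.8156
(Full series converges to -π²/12 ≈ -0.8225)

S_8 = -0.8156


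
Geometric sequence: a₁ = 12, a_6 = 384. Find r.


r^(n-1) = aₙ/a₁
r^5 = 384/12 = 32
r = 32^(1/5)
= 2

r = 2


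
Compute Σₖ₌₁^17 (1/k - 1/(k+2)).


Telescoping with gap 2: two head and two tail terms survive.
= (1 + 1/2) - (1/18 + 1/19)
= 3/2 - 1/18 - 1/19 = 238/171

Sum = 238/171


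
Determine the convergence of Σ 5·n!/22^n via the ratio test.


aₙ = 5·n!/22^n
a_{n+1}/aₙ = (n+1)!/22^(n+1) × 22^n/n!  (constant 5 cancels)
= (n+1)/22
L = lim(n→∞) (n+1)/22 = ∞
L > 1 → series DIVERGES

Diverges (ratio test: L = ∞ > 1)


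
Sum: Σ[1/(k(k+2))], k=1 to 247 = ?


1/(k(k+2)) = (1/2)·(1/k - 1/(k+2)) (partial fractions)
Telescoping: Σ = (1/2)·(1 + 1/2 - 1/248 - 1/249) = 92131/123504

Sum = 92131/123504


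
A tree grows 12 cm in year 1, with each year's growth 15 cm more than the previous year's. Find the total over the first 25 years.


aₙ = 12 + (25-1)×15 = 372
Sₙ = n(a₁+aₙ)/2 = 25×(12+372)/2
= 25×384/2 = 4800

S_25 = 4800


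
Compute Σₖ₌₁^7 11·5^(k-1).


Sₙ = 11×(5^7 - 1)/(5 - 1)
= 11×(78125 - 1)/4
= 11×78124/4
= 214841

S_7 = 214841


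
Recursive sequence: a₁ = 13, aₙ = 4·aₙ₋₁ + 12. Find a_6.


Computing step by step:
a_1 = 13
a_2 = 64
a_3 = 268
a_4 = 1084
a_5 = 4348
a_6 = 17404


a_6 = 17404


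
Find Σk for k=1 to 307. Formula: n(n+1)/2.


n(n+1)/2 = 307×308/2 = 94556/2 = 47278

Σk = 47278


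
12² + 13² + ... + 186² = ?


Σₖ₌12^186 k² = Σₖ₌₁^186 k² − Σₖ₌₁^11 k²
= 186·187·373/6 − 11·12·23/6
= 2162281 − 506 = 2161775

Σk² = 2161775


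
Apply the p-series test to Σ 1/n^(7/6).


p-series test: Σ c/n^p converges if p > 1, diverges if p ≤ 1 (constant c > 0 doesn't affect convergence).
p = 7/6
7/6 > 1 → CONVERGES

Converges (p = 7/6 > 1)


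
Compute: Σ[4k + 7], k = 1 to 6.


Σ(4k+7) = 4·Σk + 7·n
= 4·21 + 7·6
= 84 + 42 = 126

Σ = 126


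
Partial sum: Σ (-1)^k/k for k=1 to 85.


S = -1 + 1/2 - 1/3 + 1/4 - 1/5 + 1/6 - 1/7 + 1/8 ± ...
= -0.699
(Full series converges to -ln(2) ≈ -0.6931)

S_85 = -0.699


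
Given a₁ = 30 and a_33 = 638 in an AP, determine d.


d = (aₙ - a₁)/(n-1)
= (638 - 30)/(33-1)
= 608/32 = 19

d = 19


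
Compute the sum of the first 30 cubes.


n(n+1)/2 = 30×31/2 = 465
Σk³ = 465² = 216225

Σk³ = 216225


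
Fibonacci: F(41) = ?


Fibonacci sequence: 1, 1, 2, 3, 5, 8, 13, 21, 34, 55, 89, ...
F(41) = 165580141

F(41) = 165580141


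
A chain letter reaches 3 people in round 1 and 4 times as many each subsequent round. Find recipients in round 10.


aₙ = a₁·r^(n-1)
= 3×4^9
= 3×262144
= 786432

a_10 = 786432


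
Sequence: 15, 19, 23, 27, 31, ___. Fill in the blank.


Pattern: arithmetic (d=4)
Terms: 15, 19, 23, 27, 31
Next term = 35

Next term = 35


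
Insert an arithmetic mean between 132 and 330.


AM = (132 + 330)/2 = 462/2 = 231

AM = 231


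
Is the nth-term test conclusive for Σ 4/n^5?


lim(n→∞) 4/n^5 = 0
lim aₙ = 0 → nth-term test is INCONCLUSIVE
(Need other tests; this is actually a convergent p-series with p=5 > 1)

Inconclusive (lim aₙ = 0; need another test)


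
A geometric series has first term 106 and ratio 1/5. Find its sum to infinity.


S∞ = a₁/(1-r) = 106/(1 - 1/5)
= 106/(4/5)
= 265/2

S∞ = 265/2


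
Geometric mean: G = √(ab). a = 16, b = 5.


GM = √(16×5) = √80 = 8.9443

GM = 8.9443


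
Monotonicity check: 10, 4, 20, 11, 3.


Differences: -6, 16, -9, -8
Difference at position 2 is +16 (> 0) but position 1 is -6 (< 0) — sequence both rises and falls
→ NOT monotonic

Not monotonic


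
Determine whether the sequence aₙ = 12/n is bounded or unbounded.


a₁ = 12, a₂ = 12/2, a₃ = 12/3, ...
0 < aₙ ≤ 12 for all n ≥ 1
Lower bound: 0, Upper bound: 12
The sequence IS bounded

Bounded (0 < aₙ ≤ 12)


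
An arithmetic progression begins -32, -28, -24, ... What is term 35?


aₙ = a₁ + (n-1)d
= -32 + (35-1)×4
= -32 + 136
= 104

a_35 = 104


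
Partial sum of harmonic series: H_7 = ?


H_7 = 1/1 + 1/2 + 1/3 + 1/4 + 1/5 + 1/6 + 1/7
= 363/140
≈ 2.5929

H_7 = 363/140 ≈ 2.5929


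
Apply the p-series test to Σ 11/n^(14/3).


p-series test: Σ c/n^p converges if p > 1, diverges if p ≤ 1 (constant c > 0 doesn't affect convergence).
p = 14/3
14/3 > 1 → CONVERGES

Converges (p = 14/3 > 1)


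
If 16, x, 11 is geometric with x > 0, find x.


GM = √(16×11) = √176 = 13.2665

GM = 13.2665


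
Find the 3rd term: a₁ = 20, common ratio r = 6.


aₙ = a₁·r^(n-1)
= 20×6^2
= 20×36
= 720

a_3 = 720


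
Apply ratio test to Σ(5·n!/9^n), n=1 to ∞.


aₙ = 5·n!/9^n
a_{n+1}/aₙ = (n+1)!/9^(n+1) × 9^n/n!  (constant 5 cancels)
= (n+1)/9
L = lim(n→∞) (n+1)/9 = ∞
L > 1 → series DIVERGES

Diverges (ratio test: L = ∞ > 1)


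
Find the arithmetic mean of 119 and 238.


AM = (119 + 238)/2 = 357/2 = 178.5

AM = 178.5


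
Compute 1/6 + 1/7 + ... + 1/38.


Σₖ₌6^38 1/k = 1/6 + 1/7 + 1/8 + ... + 1/38
= 944517924598993/485721041551200
≈ 1.9446

Sum = 944517924598993/485721041551200 ≈ 1.9446


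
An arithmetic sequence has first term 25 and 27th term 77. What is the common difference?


d = (aₙ - a₁)/(n-1)
= (77 - 25)/(27-1)
= 52/26 = 2

d = 2


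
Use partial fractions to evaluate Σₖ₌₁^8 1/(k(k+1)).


1/(k(k+1)) = 1/k - 1/(k+1) (partial fractions)
Telescoping: Σ = 1 - 1/9 = 8/9

Sum = 8/9


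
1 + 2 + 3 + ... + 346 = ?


n(n+1)/2 = 346×347/2 = 120062/2 = 60031

Σk = 60031


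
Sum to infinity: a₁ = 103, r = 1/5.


S∞ = a₁/(1-r) = 103/(1 - 1/5)
= 103/(4/5)
= 515/4

S∞ = 515/4


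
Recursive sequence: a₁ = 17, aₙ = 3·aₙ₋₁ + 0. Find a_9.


Computing step by step:
a_1 = 17
a_2 = 51
a_3 = 153
a_4 = 459
a_5 = 1377
a_6 = 4131
a_7 = 12393
a_8 = 37179
a_9 = 111537


a_9 = 111537


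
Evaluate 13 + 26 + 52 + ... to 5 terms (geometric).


Sₙ = 13×(2^5 - 1)/(2 - 1)
= 13×(32 - 1)/1
= 13×31/1
= 403

S_5 = 403


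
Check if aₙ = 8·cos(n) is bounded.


For all n, -1 ≤ cos(n) ≤ 1, so -8 ≤ 8·cos(n) ≤ 8
Lower bound: -8, Upper bound: 8
The sequence IS bounded

Bounded (-8 ≤ aₙ ≤ 8)


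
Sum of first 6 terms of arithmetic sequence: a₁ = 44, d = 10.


aₙ = 44 + (6-1)×10 = 94
Sₙ = n(a₁+aₙ)/2 = 6×(44+94)/2
= 6×138/2 = 414

S_6 = 414


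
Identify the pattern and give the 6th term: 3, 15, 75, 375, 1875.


Pattern: geometric (r=5)
Terms: 3, 15, 75, 375, 1875
Next term = 9375

Next term = 9375


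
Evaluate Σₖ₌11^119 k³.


Σₖ₌11^119 k³ = [119·120/2]² − [10·11/2]²
= 50979600 − 3025 = 50976575

Σk³ = 50976575


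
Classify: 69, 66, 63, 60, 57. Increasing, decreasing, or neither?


Differences: -3, -3, -3, -3
All differences < 0 → strictly DECREASING

Monotonically decreasing


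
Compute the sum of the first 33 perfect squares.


n = 33
n(n+1)(2n+1)/6 = 33×34×67/6
= 75174/6 = 12529

Σk² = 12529


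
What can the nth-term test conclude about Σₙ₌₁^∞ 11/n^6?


lim(n→∞) 11/n^6 = 0
lim aₙ = 0 → nth-term test is INCONCLUSIVE
(Need other tests; this is actually a convergent p-series with p=6 > 1)

Inconclusive (lim aₙ = 0; need another test)


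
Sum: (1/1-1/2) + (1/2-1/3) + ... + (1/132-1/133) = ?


Telescoping: adjacent terms cancel.
= 1/1 - 1/133
= 1 - 1/133 = 132/133

Sum = 132/133


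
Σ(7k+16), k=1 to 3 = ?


Σ(7k+16) = 7·Σk + 16·n
= 7·6 + 16·3
= 42 + 48 = 90

Σ = 90


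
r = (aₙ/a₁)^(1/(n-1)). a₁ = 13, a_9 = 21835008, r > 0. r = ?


r^(n-1) = aₙ/a₁
r^8 = 21835008/13 = 1679616
r = 1679616^(1/8)
= ±6; taking r > 0 gives r = 6

r = 6


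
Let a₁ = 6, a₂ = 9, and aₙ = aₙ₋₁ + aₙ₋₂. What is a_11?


Computing iteratively: 6, 9, 15, 24, 39, 63, 102, 165, 267, 432, 699
a_11 = 699

a_11 = 699


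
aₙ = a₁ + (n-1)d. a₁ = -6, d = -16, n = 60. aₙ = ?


aₙ = a₁ + (n-1)d
= -6 + (60-1)×-16
= -6 - 944
= -950

a_60 = -950


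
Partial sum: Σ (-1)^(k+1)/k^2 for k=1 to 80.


S = 1 - 1/4 + 1/9 - 1/16 + 1/25 - 1/36 + 1/49 - 1/64 ± ...
= 0.8224
(Full series converges to +π²/12 ≈ +0.8225)

S_80 = 0.8224


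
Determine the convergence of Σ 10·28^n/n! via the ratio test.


aₙ = 10·28^n/n!
a_{n+1}/aₙ = 28^(n+1)/(n+1)! × n!/28^n  (constant 10 cancels)
= 28/(n+1)
L = lim(n→∞) 28/(n+1) = 0
L < 1 → series CONVERGES

Converges (ratio test: L = 0 < 1)


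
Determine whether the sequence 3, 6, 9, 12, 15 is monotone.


Differences: 3, 3, 3, 3
All differences > 0 → strictly INCREASING

Monotonically increasing


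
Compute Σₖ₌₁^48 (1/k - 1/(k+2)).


Telescoping with gap 2: two head and two tail terms survive.
= (1 + 1/2) - (1/49 + 1/50)
= 3/2 - 1/49 - 1/50 = 1788/1225

Sum = 1788/1225


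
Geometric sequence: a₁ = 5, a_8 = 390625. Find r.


r^(n-1) = aₙ/a₁
r^7 = 390625/5 = 78125
r = 78125^(1/7)
= 5

r = 5


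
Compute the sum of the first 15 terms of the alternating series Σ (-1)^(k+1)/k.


S = 1 - 1/2 + 1/3 - 1/4 + 1/5 - 1/6 + 1/7 - 1/8 ± ...
= 0.7254
(Full series converges to +ln(2) ≈ +0.6931)

S_15 = 0.7254


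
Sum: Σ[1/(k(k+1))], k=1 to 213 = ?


1/(k(k+1)) = 1/k - 1/(k+1) (partial fractions)
Telescoping: Σ = 1 - 1/214 = 213/214

Sum = 213/214


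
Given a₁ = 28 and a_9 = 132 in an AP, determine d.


d = (aₙ - a₁)/(n-1)
= (132 - 28)/(9-1)
= 104/8 = 13

d = 13


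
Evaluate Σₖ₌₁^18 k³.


n(n+1)/2 = 18×19/2 = 171
Σk³ = 171² = 29241

Σk³ = 29241


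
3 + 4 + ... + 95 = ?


Σₖ₌3^95 k = Σₖ₌₁^95 k − Σₖ₌₁^2 k
= 95·96/2 − 2·3/2
= 4560 − 3 = 4557

Σk = 4557


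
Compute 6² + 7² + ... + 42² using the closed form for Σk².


Σₖ₌6^42 k² = Σₖ₌₁^42 k² − Σₖ₌₁^5 k²
= 42·43·85/6 − 5·6·11/6
= 25585 − 55 = 25530

Σk² = 25530


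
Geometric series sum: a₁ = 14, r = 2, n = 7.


Sₙ = 14×(2^7 - 1)/(2 - 1)
= 14×(128 - 1)/1
= 14×127/1
= 1778

S_7 = 1778


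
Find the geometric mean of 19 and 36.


GM = √(19×36) = √684 = 26.1534

GM = 26.1534


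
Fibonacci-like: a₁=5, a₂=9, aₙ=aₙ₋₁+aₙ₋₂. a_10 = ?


Computing iteratively: 5, 9, 14, 23, 37, 60, 97, 157, 254, 411
a_10 = 411

a_10 = 411


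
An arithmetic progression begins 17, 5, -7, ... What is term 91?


aₙ = a₁ + (n-1)d
= 17 + (91-1)×-12
= 17 - 1080
= -1063

a_91 = -1063


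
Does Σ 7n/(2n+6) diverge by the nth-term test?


lim(n→∞) 7n/(2n+6) = 7/2 = 7/2  (divide numerator and denominator by n)
lim aₙ = 7/2 ≠ 0 → series DIVERGES

Diverges (lim aₙ = 7/2 ≠ 0)


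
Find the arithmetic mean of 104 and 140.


AM = (104 + 140)/2 = 244/2 = 122

AM = 122


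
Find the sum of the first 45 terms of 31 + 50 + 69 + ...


aₙ = 31 + (45-1)×19 = 867
Sₙ = n(a₁+aₙ)/2 = 45×(31+867)/2
= 45×898/2 = 20205

S_45 = 20205


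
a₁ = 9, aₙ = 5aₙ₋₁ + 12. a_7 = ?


Computing step by step:
a_1 = 9
a_2 = 57
a_3 = 297
a_4 = 1497
a_5 = 7497
a_6 = 37497
a_7 = 187497


a_7 = 187497


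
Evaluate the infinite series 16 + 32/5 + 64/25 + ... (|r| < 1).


S∞ = a₁/(1-r) = 16/(1 - 2/5)
= 16/(3/5)
= 80/3

S∞ = 80/3


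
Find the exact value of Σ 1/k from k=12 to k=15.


Σₖ₌12^15 1/k = 1/12 + 1/13 + 1/14 + 1/15
= 543/1820
≈ 0.2984

Sum = 543/1820 ≈ 0.2984


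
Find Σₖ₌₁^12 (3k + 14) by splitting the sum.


Σ(3k+14) = 3·Σk + 14·n
= 3·78 + 14·12
= 234 + 168 = 402

Σ = 402


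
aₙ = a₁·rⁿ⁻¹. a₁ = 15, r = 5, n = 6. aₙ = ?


aₙ = a₁·r^(n-1)
= 15×5^5
= 15×3125
= 46875

a_6 = 46875


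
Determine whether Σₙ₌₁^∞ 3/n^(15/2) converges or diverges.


p-series test: Σ c/n^p converges if p > 1, diverges if p ≤ 1 (constant c > 0 doesn't affect convergence).
p = 15/2
15/2 > 1 → CONVERGES

Converges (p = 15/2 > 1)


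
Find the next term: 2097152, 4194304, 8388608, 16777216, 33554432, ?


Pattern: powers of 2: 2ⁿ
Terms: 2097152, 4194304, 8388608, 16777216, 33554432
Next term = 67108864

Next term = 67108864


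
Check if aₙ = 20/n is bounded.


a₁ = 20, a₂ = 20/2, a₃ = 20/3, ...
0 < aₙ ≤ 20 for all n ≥ 1
Lower bound: 0, Upper bound: 20
The sequence IS bounded

Bounded (0 < aₙ ≤ 20)


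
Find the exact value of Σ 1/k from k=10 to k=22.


Σₖ₌10^22 1/k = 1/10 + 1/11 + 1/12 + ... + 1/22
= 200631103/232792560
≈ 0.8618

Sum = 200631103/232792560 ≈ 0.8618


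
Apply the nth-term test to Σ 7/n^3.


lim(n→∞) 7/n^3 = 0
lim aₙ = 0 → nth-term test is INCONCLUSIVE
(Need other tests; this is actually a convergent p-series with p=3 > 1)

Inconclusive (lim aₙ = 0; need another test)


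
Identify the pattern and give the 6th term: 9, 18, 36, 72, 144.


Pattern: geometric (r=2)
Terms: 9, 18, 36, 72, 144
Next term = 288

Next term = 288


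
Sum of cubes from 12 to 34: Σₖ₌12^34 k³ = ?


Σₖ₌12^34 k³ = [34·35/2]² − [11·12/2]²
= 354025 − 4356 = 349669

Σk³ = 349669


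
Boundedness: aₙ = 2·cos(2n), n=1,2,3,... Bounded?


For all n, -1 ≤ cos(2n) ≤ 1, so -2 ≤ 2·cos(2n) ≤ 2
Lower bound: -2, Upper bound: 2
The sequence IS bounded

Bounded (-2 ≤ aₙ ≤ 2)


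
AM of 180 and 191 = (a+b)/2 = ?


AM = (180 + 191)/2 = 371/2 = 185.5

AM = 185.5


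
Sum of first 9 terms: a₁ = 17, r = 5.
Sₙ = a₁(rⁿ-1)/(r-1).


Sₙ = 17×(5^9 - 1)/(5 - 1)
= 17×(1953125 - 1)/4
= 17×1953124/4
= 8300777

S_9 = 8300777


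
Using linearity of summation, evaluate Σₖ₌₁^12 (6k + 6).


Σ(6k+6) = 6·Σk + 6·n
= 6·78 + 6·12
= 468 + 72 = 540

Σ = 540


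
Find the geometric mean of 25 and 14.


GM = √(25×14) = √350 = 18.7083

GM = 18.7083


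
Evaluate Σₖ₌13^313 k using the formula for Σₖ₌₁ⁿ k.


Σₖ₌13^313 k = Σₖ₌₁^313 k − Σₖ₌₁^12 k
= 313·314/2 − 12·13/2
= 49141 − 78 = 49063

Σk = 49063


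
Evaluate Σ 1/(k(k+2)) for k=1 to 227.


1/(k(k+2)) = (1/2)·(1/k - 1/(k+2)) (partial fractions)
Telescoping: Σ = (1/2)·(1 + 1/2 - 1/228 - 1/229) = 77861/104424

Sum = 77861/104424


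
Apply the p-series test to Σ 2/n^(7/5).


p-series test: Σ c/n^p converges if p > 1, diverges if p ≤ 1 (constant c > 0 doesn't affect convergence).
p = 7/5
7/5 > 1 → CONVERGES

Converges (p = 7/5 > 1)


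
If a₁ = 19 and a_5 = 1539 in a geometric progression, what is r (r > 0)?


r^(n-1) = aₙ/a₁
r^4 = 1539/19 = 81
r = 81^(1/4)
= ±3; taking r > 0 gives r = 3

r = 3


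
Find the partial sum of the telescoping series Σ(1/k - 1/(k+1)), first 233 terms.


Telescoping: adjacent terms cancel.
= 1/1 - 1/234
= 1 - 1/234 = 233/234

Sum = 233/234


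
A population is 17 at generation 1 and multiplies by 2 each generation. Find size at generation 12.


aₙ = a₁·r^(n-1)
= 17×2^11
= 17×2048
= 34816

a_12 = 34816


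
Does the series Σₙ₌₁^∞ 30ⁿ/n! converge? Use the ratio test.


aₙ = 30^n/n!
a_{n+1}/aₙ = 30^(n+1)/(n+1)! × n!/30^n
= 30/(n+1)
L = lim(n→∞) 30/(n+1) = 0
L < 1 → series CONVERGES

Converges (ratio test: L = 0 < 1)


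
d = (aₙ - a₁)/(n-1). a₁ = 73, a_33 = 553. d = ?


d = (aₙ - a₁)/(n-1)
= (553 - 73)/(33-1)
= 480/32 = 15

d = 15


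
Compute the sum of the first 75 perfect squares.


n = 75
n(n+1)(2n+1)/6 = 75×76×151/6
= 860700/6 = 143450

Σk² = 143450


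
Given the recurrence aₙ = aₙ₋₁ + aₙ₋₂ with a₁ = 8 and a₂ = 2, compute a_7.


Computing iteratively: 8, 2, 10, 12, 22, 34, 56
a_7 = 56

a_7 = 56


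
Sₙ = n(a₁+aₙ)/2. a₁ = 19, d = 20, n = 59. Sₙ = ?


aₙ = 19 + (59-1)×20 = 1179
Sₙ = n(a₁+aₙ)/2 = 59×(19+1179)/2
= 59×1198/2 = 35341

S_59 = 35341


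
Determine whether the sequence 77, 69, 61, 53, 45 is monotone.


Differences: -8, -8, -8, -8
All differences < 0 → strictly DECREASING

Monotonically decreasing


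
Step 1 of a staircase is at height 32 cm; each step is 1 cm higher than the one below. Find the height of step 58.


aₙ = a₁ + (n-1)d
= 32 + (58-1)×1
= 32 + 57
= 89

a_58 = 89


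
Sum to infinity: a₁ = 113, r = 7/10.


S∞ = a₁/(1-r) = 113/(1 - 7/10)
= 113/(3/10)
= 1130/3

S∞ = 1130/3


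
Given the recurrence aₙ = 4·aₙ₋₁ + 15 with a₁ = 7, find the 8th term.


Computing step by step:
a_1 = 7
a_2 = 43
a_3 = 187
a_4 = 763
a_5 = 3067
a_6 = 12283
a_7 = 49147
a_8 = 196603


a_8 = 196603


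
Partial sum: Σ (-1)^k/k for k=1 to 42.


S = -1 + 1/2 - 1/3 + 1/4 - 1/5 + 1/6 - 1/7 + 1/8 ± ...
= -0.6814
(Full series converges to -ln(2) ≈ -0.6931)

S_42 = -0.6814


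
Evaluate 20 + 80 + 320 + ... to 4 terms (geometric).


Sₙ = 20×(4^4 - 1)/(4 - 1)
= 20×(256 - 1)/3
= 20×255/3
= 1700

S_4 = 1700


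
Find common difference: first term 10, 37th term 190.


d = (aₙ - a₁)/(n-1)
= (190 - 10)/(37-1)
= 180/36 = 5

d = 5


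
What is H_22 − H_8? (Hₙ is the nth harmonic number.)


Σₖ₌9^22 1/k = 1/9 + 1/10 + 1/11 + ... + 1/22
= 25166327/25865840
≈ 0.973

Sum = 25166327/25865840 ≈ 0.973


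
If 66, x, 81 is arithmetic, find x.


AM = (66 + 81)/2 = 147/2 = 73.5

AM = 73.5


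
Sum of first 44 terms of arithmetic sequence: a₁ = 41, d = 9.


aₙ = 41 + (44-1)×9 = 428
Sₙ = n(a₁+aₙ)/2 = 44×(41+428)/2
= 44×469/2 = 10318

S_44 = 10318


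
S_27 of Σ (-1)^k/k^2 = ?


S = -1 + 1/4 - 1/9 + 1/16 - 1/25 + 1/36 - 1/49 + 1/64 ± ...
= -0.8231
(Full series converges to -π²/12 ≈ -0.8225)

S_27 = -0.8231


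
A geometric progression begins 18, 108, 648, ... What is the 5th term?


aₙ = a₁·r^(n-1)
= 18×6^4
= 18×1296
= 23328

a_5 = 23328


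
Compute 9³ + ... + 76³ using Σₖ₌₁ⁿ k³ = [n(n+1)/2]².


Σₖ₌9^76 k³ = [76·77/2]² − [8·9/2]²
= 8561476 − 1296 = 8560180

Σk³ = 8560180


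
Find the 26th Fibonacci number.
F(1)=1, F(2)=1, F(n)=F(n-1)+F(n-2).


Fibonacci sequence: 1, 1, 2, 3, 5, 8, 13, 21, 34, 55, 89, ...
F(26) = 121393

F(26) = 121393


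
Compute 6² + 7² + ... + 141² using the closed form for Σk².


Σₖ₌6^141 k² = Σₖ₌₁^141 k² − Σₖ₌₁^5 k²
= 141·142·283/6 − 5·6·11/6
= 944371 − 55 = 944316

Σk² = 944316


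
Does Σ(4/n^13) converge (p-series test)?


p-series test: Σ c/n^p converges if p > 1, diverges if p ≤ 1 (constant c > 0 doesn't affect convergence).
p = 13
13 > 1 → CONVERGES

Converges (p = 13 > 1)


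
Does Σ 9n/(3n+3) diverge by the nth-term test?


lim(n→∞) 9n/(3n+3) = 9/3 = 3  (divide numerator and denominator by n)
lim aₙ = 3 ≠ 0 → series DIVERGES

Diverges (lim aₙ = 3 ≠ 0)


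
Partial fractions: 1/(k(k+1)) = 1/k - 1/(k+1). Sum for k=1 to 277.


1/(k(k+1)) = 1/k - 1/(k+1) (partial fractions)
Telescoping: Σ = 1 - 1/278 = 277/278

Sum = 277/278


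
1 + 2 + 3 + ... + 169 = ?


n(n+1)/2 = 169×170/2 = 28730/2 = 14365

Σk = 14365


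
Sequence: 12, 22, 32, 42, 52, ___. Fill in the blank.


Pattern: arithmetic (d=10)
Terms: 12, 22, 32, 42, 52
Next term = 62

Next term = 62


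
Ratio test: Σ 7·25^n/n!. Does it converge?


aₙ = 7·25^n/n!
a_{n+1}/aₙ = 25^(n+1)/(n+1)! × n!/25^n  (constant 7 cancels)
= 25/(n+1)
L = lim(n→∞) 25/(n+1) = 0
L < 1 → series CONVERGES

Converges (ratio test: L = 0 < 1)


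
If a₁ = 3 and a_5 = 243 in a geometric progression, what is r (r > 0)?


r^(n-1) = aₙ/a₁
r^4 = 243/3 = 81
r = 81^(1/4)
= ±3; taking r > 0 gives r = 3

r = 3


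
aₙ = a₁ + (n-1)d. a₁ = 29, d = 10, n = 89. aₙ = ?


aₙ = a₁ + (n-1)d
= 29 + (89-1)×10
= 29 + 880
= 909

a_89 = 909


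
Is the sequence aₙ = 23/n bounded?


a₁ = 23, a₂ = 23/2, a₃ = 23/3, ...
0 < aₙ ≤ 23 for all n ≥ 1
Lower bound: 0, Upper bound: 23
The sequence IS bounded

Bounded (0 < aₙ ≤ 23)


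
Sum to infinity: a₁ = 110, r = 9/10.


S∞ = a₁/(1-r) = 110/(1 - 9/10)
= 110/(1/10)
= 1100

S∞ = 1100


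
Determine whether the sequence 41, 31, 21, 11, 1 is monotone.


Differences: -10, -10, -10, -10
All differences < 0 → strictly DECREASING

Monotonically decreasing


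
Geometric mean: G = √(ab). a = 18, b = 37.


GM = √(18×37) = √666 = 25.807

GM = 25.807


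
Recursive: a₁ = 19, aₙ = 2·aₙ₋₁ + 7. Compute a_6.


Computing step by step:
a_1 = 19
a_2 = 45
a_3 = 97
a_4 = 201
a_5 = 409
a_6 = 825


a_6 = 825


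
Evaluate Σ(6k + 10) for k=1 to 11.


Σ(6k+10) = 6·Σk + 10·n
= 6·66 + 10·11
= 396 + 110 = 506

Σ = 506


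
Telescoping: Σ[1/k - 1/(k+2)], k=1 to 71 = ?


Telescoping with gap 2: two head and two tail terms survive.
= (1 + 1/2) - (1/72 + 1/73)
= 3/2 - 1/72 - 1/73 = 7739/5256

Sum = 7739/5256


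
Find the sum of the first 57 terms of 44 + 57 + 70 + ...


aₙ = 44 + (57-1)×13 = 772
Sₙ = n(a₁+aₙ)/2 = 57×(44+772)/2
= 57×816/2 = 23256

S_57 = 23256


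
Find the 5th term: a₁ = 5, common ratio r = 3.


aₙ = a₁·r^(n-1)
= 5×3^4
= 5×81
= 405

a_5 = 405


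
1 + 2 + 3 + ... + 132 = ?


n(n+1)/2 = 132×133/2 = 17556/2 = 8778

Σk = 8778


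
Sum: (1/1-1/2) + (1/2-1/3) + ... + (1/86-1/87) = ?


Telescoping: adjacent terms cancel.
= 1/1 - 1/87
= 1 - 1/87 = 86/87

Sum = 86/87


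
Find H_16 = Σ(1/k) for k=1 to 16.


H_16 = 1/1 + 1/2 + 1/3 + ... + 1/16
= 2436559/720720
≈ 3.3807

H_16 = 2436559/720720 ≈ 3.3807


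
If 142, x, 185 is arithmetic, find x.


AM = (142 + 185)/2 = 327/2 = 163.5

AM = 163.5


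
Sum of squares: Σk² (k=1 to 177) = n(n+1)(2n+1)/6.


n = 177
n(n+1)(2n+1)/6 = 177×178×355/6
= 11184630/6 = 1864105

Σk² = 1864105


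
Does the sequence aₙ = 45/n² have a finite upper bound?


a₁ = 45, a₂ = 45/4, a₃ = 45/9, ...
0 < aₙ ≤ 45 for all n ≥ 1
The sequence IS bounded

Bounded (0 < aₙ ≤ 45)


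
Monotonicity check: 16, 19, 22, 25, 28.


Differences: 3, 3, 3, 3
All differences > 0 → strictly INCREASING

Monotonically increasing


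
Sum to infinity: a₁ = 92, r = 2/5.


S∞ = a₁/(1-r) = 92/(1 - 2/5)
= 92/(3/5)
= 460/3

S∞ = 460/3


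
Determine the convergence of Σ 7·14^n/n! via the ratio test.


aₙ = 7·14^n/n!
a_{n+1}/aₙ = 14^(n+1)/(n+1)! × n!/14^n  (constant 7 cancels)
= 14/(n+1)
L = lim(n→∞) 14/(n+1) = 0
L < 1 → series CONVERGES

Converges (ratio test: L = 0 < 1)


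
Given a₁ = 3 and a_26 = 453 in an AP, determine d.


d = (aₙ - a₁)/(n-1)
= (453 - 3)/(26-1)
= 450/25 = 18

d = 18


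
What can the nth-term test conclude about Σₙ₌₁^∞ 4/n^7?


lim(n→∞) 4/n^7 = 0
lim aₙ = 0 → nth-term test is INCONCLUSIVE
(Need other tests; this is actually a convergent p-series with p=7 > 1)

Inconclusive (lim aₙ = 0; need another test)


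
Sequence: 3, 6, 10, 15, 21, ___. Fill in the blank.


Pattern: triangular numbers: n(n+1)/2
Terms: 3, 6, 10, 15, 21
Next term = 28

Next term = 28


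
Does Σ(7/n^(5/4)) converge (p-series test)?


p-series test: Σ c/n^p converges if p > 1, diverges if p ≤ 1 (constant c > 0 doesn't affect convergence).
p = 5/4
5/4 > 1 → CONVERGES

Converges (p = 5/4 > 1)


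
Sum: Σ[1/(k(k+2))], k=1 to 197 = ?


1/(k(k+2)) = (1/2)·(1/k - 1/(k+2)) (partial fractions)
Telescoping: Σ = (1/2)·(1 + 1/2 - 1/198 - 1/199) = 29353/39402

Sum = 29353/39402


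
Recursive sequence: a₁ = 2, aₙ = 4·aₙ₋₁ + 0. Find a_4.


Computing step by step:
a_1 = 2
a_2 = 8
a_3 = 32
a_4 = 128


a_4 = 128


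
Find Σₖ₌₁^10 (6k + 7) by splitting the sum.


Σ(6k+7) = 6·Σk + 7·n
= 6·55 + 7·10
= 330 + 70 = 400

Σ = 400


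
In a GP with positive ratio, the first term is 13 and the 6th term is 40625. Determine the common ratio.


r^(n-1) = aₙ/a₁
r^5 = 40625/13 = 3125
r = 3125^(1/5)
= 5

r = 5


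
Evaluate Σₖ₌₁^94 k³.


n(n+1)/2 = 94×95/2 = 4465
Σk³ = 4465² = 19936225

Σk³ = 19936225


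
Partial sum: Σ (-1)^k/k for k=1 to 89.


S = -1 + 1/2 - 1/3 + 1/4 - 1/5 + 1/6 - 1/7 + 1/8 ± ...
= -0.6987
(Full series converges to -ln(2) ≈ -0.6931)

S_89 = -0.6987


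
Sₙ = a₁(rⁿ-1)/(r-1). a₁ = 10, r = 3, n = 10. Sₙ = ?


Sₙ = 10×(3^10 - 1)/(3 - 1)
= 10×(59049 - 1)/2
= 10×59048/2
= 295240

S_10 = 295240


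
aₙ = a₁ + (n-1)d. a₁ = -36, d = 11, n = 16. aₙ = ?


aₙ = a₁ + (n-1)d
= -36 + (16-1)×11
= -36 + 165
= 129

a_16 = 129


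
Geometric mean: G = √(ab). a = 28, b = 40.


GM = √(28×40) = √1120 = 33.4664

GM = 33.4664


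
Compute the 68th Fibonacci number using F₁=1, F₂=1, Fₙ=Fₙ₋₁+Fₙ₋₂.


Fibonacci sequence: 1, 1, 2, 3, 5, 8, 13, 21, 34, 55, 89, ...
F(68) = 72723460248141

F(68) = 72723460248141


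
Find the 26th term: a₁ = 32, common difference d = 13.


aₙ = a₁ + (n-1)d
= 32 + (26-1)×13
= 32 + 325
= 357

a_26 = 357


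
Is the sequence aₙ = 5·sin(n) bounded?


For all n, -1 ≤ sin(n) ≤ 1, so -5 ≤ 5·sin(n) ≤ 5
Lower bound: -5, Upper bound: 5
The sequence IS bounded

Bounded (-5 ≤ aₙ ≤ 5)


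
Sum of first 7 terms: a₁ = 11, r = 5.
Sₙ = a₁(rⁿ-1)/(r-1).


Sₙ = 11×(5^7 - 1)/(5 - 1)
= 11×(78125 - 1)/4
= 11×78124/4
= 214841

S_7 = 214841


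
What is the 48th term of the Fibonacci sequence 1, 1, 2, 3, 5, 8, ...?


Fibonacci sequence: 1, 1, 2, 3, 5, 8, 13, 21, 34, 55, 89, ...
F(48) = 4807526976

F(48) = 4807526976


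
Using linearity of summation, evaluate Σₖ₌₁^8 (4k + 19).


Σ(4k+19) = 4·Σk + 19·n
= 4·36 + 19·8
= 144 + 152 = 296

Σ = 296


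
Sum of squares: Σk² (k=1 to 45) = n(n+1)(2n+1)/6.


n = 45
n(n+1)(2n+1)/6 = 45×46×91/6
= 188370/6 = 31395

Σk² = 31395


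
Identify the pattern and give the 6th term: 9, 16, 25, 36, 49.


Pattern: perfect squares: n²
Terms: 9, 16, 25, 36, 49
Next term = 64

Next term = 64


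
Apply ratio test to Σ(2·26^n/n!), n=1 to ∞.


aₙ = 2·26^n/n!
a_{n+1}/aₙ = 26^(n+1)/(n+1)! × n!/26^n  (constant 2 cancels)
= 26/(n+1)
L = lim(n→∞) 26/(n+1) = 0
L < 1 → series CONVERGES

Converges (ratio test: L = 0 < 1)


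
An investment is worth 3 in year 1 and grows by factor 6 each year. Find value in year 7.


aₙ = a₁·r^(n-1)
= 3×6^6
= 3×46656
= 139968

a_7 = 139968


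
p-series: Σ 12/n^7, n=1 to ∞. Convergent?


p-series test: Σ c/n^p converges if p > 1, diverges if p ≤ 1 (constant c > 0 doesn't affect convergence).
p = 7
7 > 1 → CONVERGES

Converges (p = 7 > 1)


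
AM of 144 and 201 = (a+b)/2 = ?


AM = (144 + 201)/2 = 345/2 = 172.5

AM = 172.5
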